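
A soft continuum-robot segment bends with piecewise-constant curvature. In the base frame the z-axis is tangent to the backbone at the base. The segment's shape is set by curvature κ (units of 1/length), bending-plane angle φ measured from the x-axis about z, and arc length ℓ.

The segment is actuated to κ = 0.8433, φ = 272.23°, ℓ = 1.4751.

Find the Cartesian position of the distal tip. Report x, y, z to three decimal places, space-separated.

θ = κ·ℓ = 0.8433 × 1.4751 = 1.24395 rad
ρ = (1 − cos θ)/κ = (1 − 0.32106)/0.8433 = 0.80510
z = sin θ / κ = 0.94706/0.8433 = 1.12304
x = ρ cos φ = 0.80510 × cos(272.23°) = 0.03133
y = ρ sin φ = 0.80510 × sin(272.23°) = -0.80449

0.031 -0.804 1.123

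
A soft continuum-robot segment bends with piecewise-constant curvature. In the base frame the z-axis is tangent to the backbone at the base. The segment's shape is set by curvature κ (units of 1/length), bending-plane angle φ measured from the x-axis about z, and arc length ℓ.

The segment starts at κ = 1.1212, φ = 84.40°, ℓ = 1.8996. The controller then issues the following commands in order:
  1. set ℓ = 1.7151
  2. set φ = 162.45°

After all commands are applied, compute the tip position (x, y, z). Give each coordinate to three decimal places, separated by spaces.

-1.144 0.362 0.837

initial: κ=1.1212, φ=84.40°, ℓ=1.8996
cmd 1: set ℓ=1.7151 → (κ,φ,ℓ)=(1.1212,84.40°,1.7151) → tip=(0.1171,1.1938,0.8372)
cmd 2: set φ=162.45° → (κ,φ,ℓ)=(1.1212,162.45°,1.7151) → tip=(-1.1437,0.3617,0.8372)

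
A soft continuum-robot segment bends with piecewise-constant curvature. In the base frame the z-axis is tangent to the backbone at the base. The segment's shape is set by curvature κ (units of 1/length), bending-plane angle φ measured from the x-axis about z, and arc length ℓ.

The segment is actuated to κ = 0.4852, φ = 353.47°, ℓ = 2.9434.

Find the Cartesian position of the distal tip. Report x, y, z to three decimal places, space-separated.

θ = κ·ℓ = 0.4852 × 2.9434 = 1.42814 rad
ρ = (1 − cos θ)/κ = (1 − 0.14218)/0.4852 = 1.76798
z = sin θ / κ = 0.98984/0.4852 = 2.04007
x = ρ cos φ = 1.76798 × cos(353.47°) = 1.75651
y = ρ sin φ = 1.76798 × sin(353.47°) = -0.20106

1.757 -0.201 2.040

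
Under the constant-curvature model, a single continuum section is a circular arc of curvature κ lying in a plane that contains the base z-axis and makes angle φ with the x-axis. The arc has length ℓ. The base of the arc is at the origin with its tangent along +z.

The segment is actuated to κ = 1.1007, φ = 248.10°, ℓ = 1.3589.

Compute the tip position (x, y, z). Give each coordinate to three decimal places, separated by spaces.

-0.313 -0.780 0.906

θ = κ·ℓ = 1.1007 × 1.3589 = 1.49574 rad
ρ = (1 − cos θ)/κ = (1 − 0.07498)/1.1007 = 0.84039
z = sin θ / κ = 0.99718/1.1007 = 0.90596
x = ρ cos φ = 0.84039 × cos(248.10°) = -0.31345
y = ρ sin φ = 0.84039 × sin(248.10°) = -0.77974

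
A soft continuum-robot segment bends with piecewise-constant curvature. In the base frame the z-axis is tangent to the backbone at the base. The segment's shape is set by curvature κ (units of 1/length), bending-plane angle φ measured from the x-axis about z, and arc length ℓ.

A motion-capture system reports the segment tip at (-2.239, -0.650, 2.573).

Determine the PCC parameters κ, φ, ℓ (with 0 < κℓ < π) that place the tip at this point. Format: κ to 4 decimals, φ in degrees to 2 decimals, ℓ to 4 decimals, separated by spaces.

0.3868 196.19 3.8068

ρ = √(x²+y²) = √(-2.239² + -0.650²) = 2.33144
φ = atan2(y, x) mod 360° = atan2(-0.650, -2.239) = 196.1884°
|p|² = ρ² + z² = 2.33144² + 2.573² = 12.05595
κ = 2ρ / |p|² = 2×2.33144 / 12.05595 = 0.38677
θ = 2·atan2(ρ, z) = 2·atan2(2.33144, 2.573) = 1.47237 rad
ℓ = θ/κ = 1.47237/0.38677 = 3.80683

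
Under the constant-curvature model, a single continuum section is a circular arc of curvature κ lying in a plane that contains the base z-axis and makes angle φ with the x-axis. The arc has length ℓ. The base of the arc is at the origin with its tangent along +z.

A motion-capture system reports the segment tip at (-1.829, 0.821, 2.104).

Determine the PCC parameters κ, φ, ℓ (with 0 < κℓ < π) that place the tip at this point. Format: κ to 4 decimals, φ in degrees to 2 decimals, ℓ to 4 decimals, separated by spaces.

0.4747 155.83 3.2071

ρ = √(x²+y²) = √(-1.829² + 0.821²) = 2.00481
φ = atan2(y, x) mod 360° = atan2(0.821, -1.829) = 155.8257°
|p|² = ρ² + z² = 2.00481² + 2.104² = 8.44610
κ = 2ρ / |p|² = 2×2.00481 / 8.44610 = 0.47473
θ = 2·atan2(ρ, z) = 2·atan2(2.00481, 2.104) = 1.52253 rad
ℓ = θ/κ = 1.52253/0.47473 = 3.20713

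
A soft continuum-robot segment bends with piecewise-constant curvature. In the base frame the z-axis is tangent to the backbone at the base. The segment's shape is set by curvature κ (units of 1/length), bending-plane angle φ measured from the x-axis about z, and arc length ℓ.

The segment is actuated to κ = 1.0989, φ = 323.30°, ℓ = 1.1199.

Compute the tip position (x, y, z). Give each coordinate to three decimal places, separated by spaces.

θ = κ·ℓ = 1.0989 × 1.1199 = 1.23066 rad
ρ = (1 − cos θ)/κ = (1 − 0.33362)/1.0989 = 0.60641
z = sin θ / κ = 0.94271/1.0989 = 0.85787
x = ρ cos φ = 0.60641 × cos(323.30°) = 0.48620
y = ρ sin φ = 0.60641 × sin(323.30°) = -0.36241

0.486 -0.362 0.858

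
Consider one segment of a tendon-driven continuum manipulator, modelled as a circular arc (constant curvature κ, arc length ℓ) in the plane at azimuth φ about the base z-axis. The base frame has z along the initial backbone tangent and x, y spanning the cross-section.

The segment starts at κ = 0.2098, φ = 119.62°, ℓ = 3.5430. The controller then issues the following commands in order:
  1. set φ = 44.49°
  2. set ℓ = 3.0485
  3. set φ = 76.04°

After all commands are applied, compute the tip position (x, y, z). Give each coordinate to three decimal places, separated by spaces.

0.227 0.914 2.845

initial: κ=0.2098, φ=119.62°, ℓ=3.5430
cmd 1: set φ=44.49° → (κ,φ,ℓ)=(0.2098,44.49°,3.5430) → tip=(0.8969,0.8811,3.2256)
cmd 2: set ℓ=3.0485 → (κ,φ,ℓ)=(0.2098,44.49°,3.0485) → tip=(0.6721,0.6602,2.8449)
cmd 3: set φ=76.04° → (κ,φ,ℓ)=(0.2098,76.04°,3.0485) → tip=(0.2273,0.9143,2.8449)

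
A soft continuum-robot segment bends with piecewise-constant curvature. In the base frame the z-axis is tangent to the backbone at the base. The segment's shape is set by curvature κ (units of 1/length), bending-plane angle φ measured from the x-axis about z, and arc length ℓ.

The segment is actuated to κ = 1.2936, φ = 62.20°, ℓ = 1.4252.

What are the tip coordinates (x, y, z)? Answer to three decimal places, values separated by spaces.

0.458 0.868 0.744

θ = κ·ℓ = 1.2936 × 1.4252 = 1.84364 rad
ρ = (1 − cos θ)/κ = (1 − -0.26947)/1.2936 = 0.98135
z = sin θ / κ = 0.96301/1.2936 = 0.74444
x = ρ cos φ = 0.98135 × cos(62.20°) = 0.45769
y = ρ sin φ = 0.98135 × sin(62.20°) = 0.86808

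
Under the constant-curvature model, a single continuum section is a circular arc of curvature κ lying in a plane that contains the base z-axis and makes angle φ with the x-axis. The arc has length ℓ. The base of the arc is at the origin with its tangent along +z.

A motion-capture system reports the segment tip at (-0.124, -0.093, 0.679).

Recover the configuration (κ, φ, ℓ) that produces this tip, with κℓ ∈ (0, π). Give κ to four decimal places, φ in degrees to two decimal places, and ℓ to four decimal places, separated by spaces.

ρ = √(x²+y²) = √(-0.124² + -0.093²) = 0.15500
φ = atan2(y, x) mod 360° = atan2(-0.093, -0.124) = 216.8699°
|p|² = ρ² + z² = 0.15500² + 0.679² = 0.48507
κ = 2ρ / |p|² = 2×0.15500 / 0.48507 = 0.63909
θ = 2·atan2(ρ, z) = 2·atan2(0.15500, 0.679) = 0.44886 rad
ℓ = θ/κ = 0.44886/0.63909 = 0.70235

0.6391 216.87 0.7023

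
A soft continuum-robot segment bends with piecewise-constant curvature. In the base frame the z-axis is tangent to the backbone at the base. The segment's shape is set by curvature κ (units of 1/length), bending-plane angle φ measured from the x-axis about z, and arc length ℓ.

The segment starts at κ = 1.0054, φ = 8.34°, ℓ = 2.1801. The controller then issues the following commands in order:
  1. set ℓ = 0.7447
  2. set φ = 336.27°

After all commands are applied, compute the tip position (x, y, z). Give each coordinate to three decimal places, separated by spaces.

0.244 -0.107 0.677

initial: κ=1.0054, φ=8.34°, ℓ=2.1801
cmd 1: set ℓ=0.7447 → (κ,φ,ℓ)=(1.0054,8.34°,0.7447) → tip=(0.2632,0.0386,0.6770)
cmd 2: set φ=336.27° → (κ,φ,ℓ)=(1.0054,336.27°,0.7447) → tip=(0.2435,-0.1070,0.6770)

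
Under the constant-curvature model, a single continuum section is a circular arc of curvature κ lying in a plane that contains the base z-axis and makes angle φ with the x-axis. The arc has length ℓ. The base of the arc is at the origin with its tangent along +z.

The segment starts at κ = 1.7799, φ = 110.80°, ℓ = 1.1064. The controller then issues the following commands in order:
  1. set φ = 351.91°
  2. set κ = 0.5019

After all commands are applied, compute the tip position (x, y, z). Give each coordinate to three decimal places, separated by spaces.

initial: κ=1.7799, φ=110.80°, ℓ=1.1064
cmd 1: set φ=351.91° → (κ,φ,ℓ)=(1.7799,351.91°,1.1064) → tip=(0.7721,-0.1097,0.5178)
cmd 2: set κ=0.5019 → (κ,φ,ℓ)=(0.5019,351.91°,1.1064) → tip=(0.2964,-0.0421,1.0504)

0.296 -0.042 1.050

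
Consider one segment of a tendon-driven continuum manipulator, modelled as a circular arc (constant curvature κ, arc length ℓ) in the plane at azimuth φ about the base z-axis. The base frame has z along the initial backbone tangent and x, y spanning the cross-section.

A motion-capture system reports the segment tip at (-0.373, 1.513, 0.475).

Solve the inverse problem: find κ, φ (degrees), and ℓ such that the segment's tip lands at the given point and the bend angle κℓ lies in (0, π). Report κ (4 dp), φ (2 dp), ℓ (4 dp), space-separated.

ρ = √(x²+y²) = √(-0.373² + 1.513²) = 1.55830
φ = atan2(y, x) mod 360° = atan2(1.513, -0.373) = 103.8490°
|p|² = ρ² + z² = 1.55830² + 0.475² = 2.65392
κ = 2ρ / |p|² = 2×1.55830 / 2.65392 = 1.17434
θ = 2·atan2(ρ, z) = 2·atan2(1.55830, 0.475) = 2.54985 rad
ℓ = θ/κ = 2.54985/1.17434 = 2.17131

1.1743 103.85 2.1713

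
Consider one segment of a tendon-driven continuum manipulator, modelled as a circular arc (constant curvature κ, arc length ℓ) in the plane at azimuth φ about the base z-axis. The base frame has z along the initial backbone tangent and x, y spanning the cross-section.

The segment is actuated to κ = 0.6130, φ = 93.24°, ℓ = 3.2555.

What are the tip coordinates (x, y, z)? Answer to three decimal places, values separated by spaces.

θ = κ·ℓ = 0.6130 × 3.2555 = 1.99562 rad
ρ = (1 − cos θ)/κ = (1 − -0.41216)/0.6130 = 2.30369
z = sin θ / κ = 0.91111/0.6130 = 1.48631
x = ρ cos φ = 2.30369 × cos(93.24°) = -0.13020
y = ρ sin φ = 2.30369 × sin(93.24°) = 2.30001

-0.130 2.300 1.486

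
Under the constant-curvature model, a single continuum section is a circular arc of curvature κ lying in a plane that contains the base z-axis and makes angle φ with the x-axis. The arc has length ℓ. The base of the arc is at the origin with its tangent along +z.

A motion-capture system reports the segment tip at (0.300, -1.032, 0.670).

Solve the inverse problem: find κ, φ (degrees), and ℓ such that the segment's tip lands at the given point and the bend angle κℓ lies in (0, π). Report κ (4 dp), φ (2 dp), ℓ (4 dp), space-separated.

1.3401 286.21 1.5123

ρ = √(x²+y²) = √(0.300² + -1.032²) = 1.07472
φ = atan2(y, x) mod 360° = atan2(-1.032, 0.300) = 286.2090°
|p|² = ρ² + z² = 1.07472² + 0.670² = 1.60392
κ = 2ρ / |p|² = 2×1.07472 / 1.60392 = 1.34011
θ = 2·atan2(ρ, z) = 2·atan2(1.07472, 0.670) = 2.02667 rad
ℓ = θ/κ = 2.02667/1.34011 = 1.51231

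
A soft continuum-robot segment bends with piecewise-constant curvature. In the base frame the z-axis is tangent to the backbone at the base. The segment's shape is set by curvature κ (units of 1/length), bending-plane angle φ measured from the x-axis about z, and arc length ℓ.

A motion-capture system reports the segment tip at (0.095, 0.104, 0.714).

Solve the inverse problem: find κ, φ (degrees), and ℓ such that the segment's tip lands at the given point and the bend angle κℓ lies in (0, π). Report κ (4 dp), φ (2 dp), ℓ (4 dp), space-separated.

ρ = √(x²+y²) = √(0.095² + 0.104²) = 0.14086
φ = atan2(y, x) mod 360° = atan2(0.104, 0.095) = 47.5895°
|p|² = ρ² + z² = 0.14086² + 0.714² = 0.52964
κ = 2ρ / |p|² = 2×0.14086 / 0.52964 = 0.53190
θ = 2·atan2(ρ, z) = 2·atan2(0.14086, 0.714) = 0.38956 rad
ℓ = θ/κ = 0.38956/0.53190 = 0.73238

0.5319 47.59 0.7324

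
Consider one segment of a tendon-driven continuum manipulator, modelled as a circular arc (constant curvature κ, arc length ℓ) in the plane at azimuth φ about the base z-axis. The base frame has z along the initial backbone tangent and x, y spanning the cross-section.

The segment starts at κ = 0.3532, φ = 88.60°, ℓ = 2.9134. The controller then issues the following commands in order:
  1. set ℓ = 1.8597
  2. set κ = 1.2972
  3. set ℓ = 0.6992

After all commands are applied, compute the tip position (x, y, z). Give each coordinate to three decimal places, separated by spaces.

initial: κ=0.3532, φ=88.60°, ℓ=2.9134
cmd 1: set ℓ=1.8597 → (κ,φ,ℓ)=(0.3532,88.60°,1.8597) → tip=(0.0144,0.5889,1.7288)
cmd 2: set κ=1.2972 → (κ,φ,ℓ)=(1.2972,88.60°,1.8597) → tip=(0.0329,1.3454,0.5136)
cmd 3: set ℓ=0.6992 → (κ,φ,ℓ)=(1.2972,88.60°,0.6992) → tip=(0.0072,0.2958,0.6072)

0.007 0.296 0.607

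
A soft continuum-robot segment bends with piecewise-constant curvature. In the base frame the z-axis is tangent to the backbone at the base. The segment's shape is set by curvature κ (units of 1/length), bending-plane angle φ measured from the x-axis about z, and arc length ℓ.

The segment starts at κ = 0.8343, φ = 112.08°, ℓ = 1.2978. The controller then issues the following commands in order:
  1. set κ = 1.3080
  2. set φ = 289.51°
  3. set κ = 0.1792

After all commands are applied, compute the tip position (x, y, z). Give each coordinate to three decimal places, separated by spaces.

0.050 -0.142 1.286

initial: κ=0.8343, φ=112.08°, ℓ=1.2978
cmd 1: set κ=1.3080 → (κ,φ,ℓ)=(1.3080,112.08°,1.2978) → tip=(-0.3237,0.7980,0.7584)
cmd 2: set φ=289.51° → (κ,φ,ℓ)=(1.3080,289.51°,1.2978) → tip=(0.2876,-0.8117,0.7584)
cmd 3: set κ=0.1792 → (κ,φ,ℓ)=(0.1792,289.51°,1.2978) → tip=(0.0502,-0.1416,1.2861)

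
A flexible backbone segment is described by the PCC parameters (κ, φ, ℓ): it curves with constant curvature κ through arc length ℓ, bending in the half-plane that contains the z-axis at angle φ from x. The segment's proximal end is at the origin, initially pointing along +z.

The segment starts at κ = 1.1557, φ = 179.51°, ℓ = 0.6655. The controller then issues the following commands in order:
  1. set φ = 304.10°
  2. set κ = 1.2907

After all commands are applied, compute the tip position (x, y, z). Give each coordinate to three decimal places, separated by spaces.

0.151 -0.222 0.587

initial: κ=1.1557, φ=179.51°, ℓ=0.6655
cmd 1: set φ=304.10° → (κ,φ,ℓ)=(1.1557,304.10°,0.6655) → tip=(0.1365,-0.2017,0.6018)
cmd 2: set κ=1.2907 → (κ,φ,ℓ)=(1.2907,304.10°,0.6655) → tip=(0.1506,-0.2225,0.5866)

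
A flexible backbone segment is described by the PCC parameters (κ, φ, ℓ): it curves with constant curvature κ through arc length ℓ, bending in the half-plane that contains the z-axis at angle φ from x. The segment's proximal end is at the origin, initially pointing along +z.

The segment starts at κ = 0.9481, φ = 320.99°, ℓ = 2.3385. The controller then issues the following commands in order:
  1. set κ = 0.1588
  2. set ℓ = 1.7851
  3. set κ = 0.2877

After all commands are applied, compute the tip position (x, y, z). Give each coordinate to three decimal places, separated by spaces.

0.348 -0.282 1.708

initial: κ=0.9481, φ=320.99°, ℓ=2.3385
cmd 1: set κ=0.1588 → (κ,φ,ℓ)=(0.1588,320.99°,2.3385) → tip=(0.3335,-0.2702,2.2851)
cmd 2: set ℓ=1.7851 → (κ,φ,ℓ)=(0.1588,320.99°,1.7851) → tip=(0.1953,-0.1582,1.7613)
cmd 3: set κ=0.2877 → (κ,φ,ℓ)=(0.2877,320.99°,1.7851) → tip=(0.3484,-0.2822,1.7077)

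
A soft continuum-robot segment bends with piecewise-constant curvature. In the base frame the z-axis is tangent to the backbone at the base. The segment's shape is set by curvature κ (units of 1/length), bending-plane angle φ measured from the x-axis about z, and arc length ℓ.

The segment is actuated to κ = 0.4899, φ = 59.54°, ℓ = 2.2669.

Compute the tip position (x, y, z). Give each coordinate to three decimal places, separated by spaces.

0.575 0.978 1.829

θ = κ·ℓ = 0.4899 × 2.2669 = 1.11055 rad
ρ = (1 − cos θ)/κ = (1 − 0.44416)/0.4899 = 1.13459
z = sin θ / κ = 0.89595/0.4899 = 1.82883
x = ρ cos φ = 1.13459 × cos(59.54°) = 0.57516
y = ρ sin φ = 1.13459 × sin(59.54°) = 0.97800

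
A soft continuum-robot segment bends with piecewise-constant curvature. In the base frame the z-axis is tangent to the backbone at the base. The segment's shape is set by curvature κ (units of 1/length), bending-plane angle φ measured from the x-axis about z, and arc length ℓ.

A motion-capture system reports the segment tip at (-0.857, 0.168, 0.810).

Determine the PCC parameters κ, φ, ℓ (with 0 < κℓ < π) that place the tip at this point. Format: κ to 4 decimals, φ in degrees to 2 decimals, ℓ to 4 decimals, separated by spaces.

1.2311 168.91 1.3370

ρ = √(x²+y²) = √(-0.857² + 0.168²) = 0.87331
φ = atan2(y, x) mod 360° = atan2(0.168, -0.857) = 168.9088°
|p|² = ρ² + z² = 0.87331² + 0.810² = 1.41877
κ = 2ρ / |p|² = 2×0.87331 / 1.41877 = 1.23108
θ = 2·atan2(ρ, z) = 2·atan2(0.87331, 0.810) = 1.64598 rad
ℓ = θ/κ = 1.64598/1.23108 = 1.33702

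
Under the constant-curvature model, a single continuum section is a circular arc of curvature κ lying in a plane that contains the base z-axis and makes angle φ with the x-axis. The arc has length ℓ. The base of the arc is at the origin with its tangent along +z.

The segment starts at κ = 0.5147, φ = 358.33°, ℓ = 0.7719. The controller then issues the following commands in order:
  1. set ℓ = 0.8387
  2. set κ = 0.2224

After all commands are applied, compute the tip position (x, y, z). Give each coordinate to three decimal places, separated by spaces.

initial: κ=0.5147, φ=358.33°, ℓ=0.7719
cmd 1: set ℓ=0.8387 → (κ,φ,ℓ)=(0.5147,358.33°,0.8387) → tip=(0.1782,-0.0052,0.8129)
cmd 2: set κ=0.2224 → (κ,φ,ℓ)=(0.2224,358.33°,0.8387) → tip=(0.0780,-0.0023,0.8338)

0.078 -0.002 0.834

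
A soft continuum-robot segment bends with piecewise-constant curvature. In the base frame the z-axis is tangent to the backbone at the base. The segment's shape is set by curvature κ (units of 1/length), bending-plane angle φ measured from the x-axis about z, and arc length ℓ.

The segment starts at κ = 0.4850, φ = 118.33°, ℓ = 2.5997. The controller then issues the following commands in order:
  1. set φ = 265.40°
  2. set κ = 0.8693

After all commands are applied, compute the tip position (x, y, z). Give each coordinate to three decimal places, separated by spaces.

initial: κ=0.4850, φ=118.33°, ℓ=2.5997
cmd 1: set φ=265.40° → (κ,φ,ℓ)=(0.4850,265.40°,2.5997) → tip=(-0.1149,-1.4284,1.9636)
cmd 2: set κ=0.8693 → (κ,φ,ℓ)=(0.8693,265.40°,2.5997) → tip=(-0.1509,-1.8758,0.8878)

-0.151 -1.876 0.888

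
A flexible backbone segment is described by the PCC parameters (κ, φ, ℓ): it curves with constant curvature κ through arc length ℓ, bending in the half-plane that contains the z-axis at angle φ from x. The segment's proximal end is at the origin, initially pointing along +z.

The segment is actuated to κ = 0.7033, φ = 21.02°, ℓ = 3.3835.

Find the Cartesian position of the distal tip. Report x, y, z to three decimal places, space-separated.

2.287 0.879 0.982

θ = κ·ℓ = 0.7033 × 3.3835 = 2.37962 rad
ρ = (1 − cos θ)/κ = (1 − -0.72347)/0.7033 = 2.45055
z = sin θ / κ = 0.69035/0.7033 = 0.98159
x = ρ cos φ = 2.45055 × cos(21.02°) = 2.28748
y = ρ sin φ = 2.45055 × sin(21.02°) = 0.87900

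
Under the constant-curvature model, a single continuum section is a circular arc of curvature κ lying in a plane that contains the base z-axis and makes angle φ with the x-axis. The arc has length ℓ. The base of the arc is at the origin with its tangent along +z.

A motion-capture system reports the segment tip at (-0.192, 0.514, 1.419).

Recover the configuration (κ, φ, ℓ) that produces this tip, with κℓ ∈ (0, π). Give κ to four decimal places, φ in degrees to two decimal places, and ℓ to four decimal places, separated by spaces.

ρ = √(x²+y²) = √(-0.192² + 0.514²) = 0.54869
φ = atan2(y, x) mod 360° = atan2(0.514, -0.192) = 110.4827°
|p|² = ρ² + z² = 0.54869² + 1.419² = 2.31462
κ = 2ρ / |p|² = 2×0.54869 / 2.31462 = 0.47411
θ = 2·atan2(ρ, z) = 2·atan2(0.54869, 1.419) = 0.73793 rad
ℓ = θ/κ = 0.73793/0.47411 = 1.55646

0.4741 110.48 1.5565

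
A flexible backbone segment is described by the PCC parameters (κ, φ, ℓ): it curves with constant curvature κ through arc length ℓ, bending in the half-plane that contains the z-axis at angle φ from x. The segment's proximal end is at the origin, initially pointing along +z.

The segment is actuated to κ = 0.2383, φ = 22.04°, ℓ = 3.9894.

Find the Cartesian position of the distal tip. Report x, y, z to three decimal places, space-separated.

1.629 0.660 3.415

θ = κ·ℓ = 0.2383 × 3.9894 = 0.95067 rad
ρ = (1 − cos θ)/κ = (1 − 0.58113)/0.2383 = 1.75772
z = sin θ / κ = 0.81381/0.2383 = 3.41505
x = ρ cos φ = 1.75772 × cos(22.04°) = 1.62927
y = ρ sin φ = 1.75772 × sin(22.04°) = 0.65959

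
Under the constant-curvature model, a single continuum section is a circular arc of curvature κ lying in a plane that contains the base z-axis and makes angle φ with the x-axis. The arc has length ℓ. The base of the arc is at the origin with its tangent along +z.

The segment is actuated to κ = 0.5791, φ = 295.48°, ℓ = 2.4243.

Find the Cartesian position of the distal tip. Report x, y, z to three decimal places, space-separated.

θ = κ·ℓ = 0.5791 × 2.4243 = 1.40391 rad
ρ = (1 − cos θ)/κ = (1 − 0.16611)/0.5791 = 1.43997
z = sin θ / κ = 0.98611/0.5791 = 1.70283
x = ρ cos φ = 1.43997 × cos(295.48°) = 0.61947
y = ρ sin φ = 1.43997 × sin(295.48°) = -1.29992

0.619 -1.300 1.703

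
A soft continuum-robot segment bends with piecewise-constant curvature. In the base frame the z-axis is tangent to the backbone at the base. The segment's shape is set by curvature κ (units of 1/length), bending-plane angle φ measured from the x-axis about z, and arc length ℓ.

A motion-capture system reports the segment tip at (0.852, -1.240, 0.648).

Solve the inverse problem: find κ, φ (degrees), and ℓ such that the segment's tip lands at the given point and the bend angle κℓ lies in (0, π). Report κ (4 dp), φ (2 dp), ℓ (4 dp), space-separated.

ρ = √(x²+y²) = √(0.852² + -1.240²) = 1.50449
φ = atan2(y, x) mod 360° = atan2(-1.240, 0.852) = 304.4928°
|p|² = ρ² + z² = 1.50449² + 0.648² = 2.68341
κ = 2ρ / |p|² = 2×1.50449 / 2.68341 = 1.12133
θ = 2·atan2(ρ, z) = 2·atan2(1.50449, 0.648) = 2.32820 rad
ℓ = θ/κ = 2.32820/1.12133 = 2.07628

1.1213 304.49 2.0763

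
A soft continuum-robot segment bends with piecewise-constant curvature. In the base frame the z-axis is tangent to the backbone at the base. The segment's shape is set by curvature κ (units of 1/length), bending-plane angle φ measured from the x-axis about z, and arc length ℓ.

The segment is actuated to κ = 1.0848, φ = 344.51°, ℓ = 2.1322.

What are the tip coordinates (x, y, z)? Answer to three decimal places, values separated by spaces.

1.489 -0.413 0.679

θ = κ·ℓ = 1.0848 × 2.1322 = 2.31301 rad
ρ = (1 − cos θ)/κ = (1 − -0.67592)/1.0848 = 1.54491
z = sin θ / κ = 0.73697/1.0848 = 0.67936
x = ρ cos φ = 1.54491 × cos(344.51°) = 1.48880
y = ρ sin φ = 1.54491 × sin(344.51°) = -0.41260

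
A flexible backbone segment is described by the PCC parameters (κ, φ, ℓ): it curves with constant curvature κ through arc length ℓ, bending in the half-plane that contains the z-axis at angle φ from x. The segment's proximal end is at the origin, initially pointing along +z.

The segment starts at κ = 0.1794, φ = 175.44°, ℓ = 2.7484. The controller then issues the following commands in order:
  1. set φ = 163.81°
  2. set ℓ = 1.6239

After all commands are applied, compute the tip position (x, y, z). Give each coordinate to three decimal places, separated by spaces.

-0.226 0.065 1.601

initial: κ=0.1794, φ=175.44°, ℓ=2.7484
cmd 1: set φ=163.81° → (κ,φ,ℓ)=(0.1794,163.81°,2.7484) → tip=(-0.6376,0.1851,2.6384)
cmd 2: set ℓ=1.6239 → (κ,φ,ℓ)=(0.1794,163.81°,1.6239) → tip=(-0.2256,0.0655,1.6010)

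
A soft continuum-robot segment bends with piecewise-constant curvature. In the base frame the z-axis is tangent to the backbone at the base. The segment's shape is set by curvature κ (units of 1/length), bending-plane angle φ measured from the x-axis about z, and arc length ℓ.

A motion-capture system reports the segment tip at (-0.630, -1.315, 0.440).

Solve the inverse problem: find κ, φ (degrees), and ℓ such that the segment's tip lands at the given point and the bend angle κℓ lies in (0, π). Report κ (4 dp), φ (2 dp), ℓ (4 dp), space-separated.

1.2572 244.40 2.0327

ρ = √(x²+y²) = √(-0.630² + -1.315²) = 1.45812
φ = atan2(y, x) mod 360° = atan2(-1.315, -0.630) = 244.4015°
|p|² = ρ² + z² = 1.45812² + 0.440² = 2.31972
κ = 2ρ / |p|² = 2×1.45812 / 2.31972 = 1.25715
θ = 2·atan2(ρ, z) = 2·atan2(1.45812, 0.440) = 2.55546 rad
ℓ = θ/κ = 2.55546/1.25715 = 2.03273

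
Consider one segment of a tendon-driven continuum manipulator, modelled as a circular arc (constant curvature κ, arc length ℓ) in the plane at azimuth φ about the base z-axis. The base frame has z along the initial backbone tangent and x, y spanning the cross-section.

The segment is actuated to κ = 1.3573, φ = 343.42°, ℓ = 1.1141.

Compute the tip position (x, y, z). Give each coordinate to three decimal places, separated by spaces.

0.665 -0.198 0.735

θ = κ·ℓ = 1.3573 × 1.1141 = 1.51217 rad
ρ = (1 − cos θ)/κ = (1 − 0.05859)/1.3573 = 0.69359
z = sin θ / κ = 0.99828/1.3573 = 0.73549
x = ρ cos φ = 0.69359 × cos(343.42°) = 0.66475
y = ρ sin φ = 0.69359 × sin(343.42°) = -0.19792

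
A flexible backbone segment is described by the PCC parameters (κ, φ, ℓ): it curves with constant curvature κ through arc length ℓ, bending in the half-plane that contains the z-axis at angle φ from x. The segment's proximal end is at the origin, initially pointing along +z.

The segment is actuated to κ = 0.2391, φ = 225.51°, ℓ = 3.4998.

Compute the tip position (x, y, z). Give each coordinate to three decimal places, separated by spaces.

-0.968 -0.985 3.105

θ = κ·ℓ = 0.2391 × 3.4998 = 0.83680 rad
ρ = (1 − cos θ)/κ = (1 − 0.66984)/0.2391 = 1.38084
z = sin θ / κ = 0.74250/0.2391 = 3.10542
x = ρ cos φ = 1.38084 × cos(225.51°) = -0.96767
y = ρ sin φ = 1.38084 × sin(225.51°) = -0.98506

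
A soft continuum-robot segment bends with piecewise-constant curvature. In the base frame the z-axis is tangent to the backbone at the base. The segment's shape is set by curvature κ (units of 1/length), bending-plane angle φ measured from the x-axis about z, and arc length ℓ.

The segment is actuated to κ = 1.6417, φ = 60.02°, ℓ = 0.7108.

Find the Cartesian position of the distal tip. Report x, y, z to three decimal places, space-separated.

θ = κ·ℓ = 1.6417 × 0.7108 = 1.16692 rad
ρ = (1 − cos θ)/κ = (1 − 0.39299)/1.6417 = 0.36975
z = sin θ / κ = 0.91954/1.6417 = 0.56012
x = ρ cos φ = 0.36975 × cos(60.02°) = 0.18476
y = ρ sin φ = 0.36975 × sin(60.02°) = 0.32028

0.185 0.320 0.560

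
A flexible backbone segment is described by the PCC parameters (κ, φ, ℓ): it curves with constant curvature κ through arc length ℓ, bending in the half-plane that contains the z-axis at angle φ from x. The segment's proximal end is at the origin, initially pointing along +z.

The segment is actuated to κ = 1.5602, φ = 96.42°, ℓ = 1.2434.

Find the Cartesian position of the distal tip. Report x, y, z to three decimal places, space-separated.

θ = κ·ℓ = 1.5602 × 1.2434 = 1.93995 rad
ρ = (1 − cos θ)/κ = (1 − -0.36083)/1.5602 = 0.87221
z = sin θ / κ = 0.93263/1.5602 = 0.59776
x = ρ cos φ = 0.87221 × cos(96.42°) = -0.09753
y = ρ sin φ = 0.87221 × sin(96.42°) = 0.86674

-0.098 0.867 0.598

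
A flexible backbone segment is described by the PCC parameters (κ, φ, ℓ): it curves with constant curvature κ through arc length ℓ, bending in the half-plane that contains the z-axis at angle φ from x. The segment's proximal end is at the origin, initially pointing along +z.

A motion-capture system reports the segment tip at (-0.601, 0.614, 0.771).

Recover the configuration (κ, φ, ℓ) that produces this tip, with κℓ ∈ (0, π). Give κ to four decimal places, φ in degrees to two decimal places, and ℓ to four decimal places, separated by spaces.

1.2894 134.39 1.3020

ρ = √(x²+y²) = √(-0.601² + 0.614²) = 0.85918
φ = atan2(y, x) mod 360° = atan2(0.614, -0.601) = 134.3870°
|p|² = ρ² + z² = 0.85918² + 0.771² = 1.33264
κ = 2ρ / |p|² = 2×0.85918 / 1.33264 = 1.28945
θ = 2·atan2(ρ, z) = 2·atan2(0.85918, 0.771) = 1.67888 rad
ℓ = θ/κ = 1.67888/1.28945 = 1.30201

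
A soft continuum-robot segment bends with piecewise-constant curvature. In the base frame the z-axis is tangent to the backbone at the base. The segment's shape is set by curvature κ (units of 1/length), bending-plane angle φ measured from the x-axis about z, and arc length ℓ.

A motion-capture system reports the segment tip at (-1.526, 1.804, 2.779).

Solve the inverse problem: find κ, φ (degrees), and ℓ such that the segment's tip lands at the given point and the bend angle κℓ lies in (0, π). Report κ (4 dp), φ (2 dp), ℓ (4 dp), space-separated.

ρ = √(x²+y²) = √(-1.526² + 1.804²) = 2.36286
φ = atan2(y, x) mod 360° = atan2(1.804, -1.526) = 130.2278°
|p|² = ρ² + z² = 2.36286² + 2.779² = 13.30593
κ = 2ρ / |p|² = 2×2.36286 / 13.30593 = 0.35516
θ = 2·atan2(ρ, z) = 2·atan2(2.36286, 2.779) = 1.40928 rad
ℓ = θ/κ = 1.40928/0.35516 = 3.96804

0.3552 130.23 3.9680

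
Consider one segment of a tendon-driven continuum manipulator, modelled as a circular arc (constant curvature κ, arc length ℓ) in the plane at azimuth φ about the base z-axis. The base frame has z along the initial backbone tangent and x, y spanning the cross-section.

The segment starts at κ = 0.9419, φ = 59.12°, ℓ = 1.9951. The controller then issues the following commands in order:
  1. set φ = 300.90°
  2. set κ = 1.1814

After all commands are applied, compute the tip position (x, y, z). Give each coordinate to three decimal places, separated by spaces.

0.742 -1.240 0.598

initial: κ=0.9419, φ=59.12°, ℓ=1.9951
cmd 1: set φ=300.90° → (κ,φ,ℓ)=(0.9419,300.90°,1.9951) → tip=(0.7107,-1.1875,1.0116)
cmd 2: set κ=1.1814 → (κ,φ,ℓ)=(1.1814,300.90°,1.9951) → tip=(0.7423,-1.2403,0.5980)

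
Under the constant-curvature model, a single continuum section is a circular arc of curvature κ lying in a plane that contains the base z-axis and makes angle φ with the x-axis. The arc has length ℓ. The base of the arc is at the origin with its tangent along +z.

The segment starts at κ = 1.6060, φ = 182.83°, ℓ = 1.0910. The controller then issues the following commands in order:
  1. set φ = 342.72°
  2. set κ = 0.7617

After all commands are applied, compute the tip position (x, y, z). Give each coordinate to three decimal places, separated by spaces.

initial: κ=1.6060, φ=182.83°, ℓ=1.0910
cmd 1: set φ=342.72° → (κ,φ,ℓ)=(1.6060,342.72°,1.0910) → tip=(0.7018,-0.2183,0.6125)
cmd 2: set κ=0.7617 → (κ,φ,ℓ)=(0.7617,342.72°,1.0910) → tip=(0.4085,-0.1271,0.9697)

0.409 -0.127 0.970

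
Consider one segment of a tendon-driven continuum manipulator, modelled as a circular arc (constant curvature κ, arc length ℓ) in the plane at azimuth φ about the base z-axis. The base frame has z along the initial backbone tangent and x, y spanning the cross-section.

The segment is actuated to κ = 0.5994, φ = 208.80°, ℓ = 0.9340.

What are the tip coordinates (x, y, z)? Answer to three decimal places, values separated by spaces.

-0.223 -0.123 0.886

θ = κ·ℓ = 0.5994 × 0.9340 = 0.55984 rad
ρ = (1 − cos θ)/κ = (1 − 0.84734)/0.5994 = 0.25469
z = sin θ / κ = 0.53105/0.5994 = 0.88597
x = ρ cos φ = 0.25469 × cos(208.80°) = -0.22318
y = ρ sin φ = 0.25469 × sin(208.80°) = -0.12270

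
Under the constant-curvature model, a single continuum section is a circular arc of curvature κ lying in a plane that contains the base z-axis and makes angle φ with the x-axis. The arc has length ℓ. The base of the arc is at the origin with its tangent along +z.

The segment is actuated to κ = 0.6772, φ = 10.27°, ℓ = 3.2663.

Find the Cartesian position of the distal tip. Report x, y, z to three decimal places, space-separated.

θ = κ·ℓ = 0.6772 × 3.2663 = 2.21194 rad
ρ = (1 − cos θ)/κ = (1 − -0.59811)/0.6772 = 2.35988
z = sin θ / κ = 0.80141/0.6772 = 1.18342
x = ρ cos φ = 2.35988 × cos(10.27°) = 2.32207
y = ρ sin φ = 2.35988 × sin(10.27°) = 0.42074

2.322 0.421 1.183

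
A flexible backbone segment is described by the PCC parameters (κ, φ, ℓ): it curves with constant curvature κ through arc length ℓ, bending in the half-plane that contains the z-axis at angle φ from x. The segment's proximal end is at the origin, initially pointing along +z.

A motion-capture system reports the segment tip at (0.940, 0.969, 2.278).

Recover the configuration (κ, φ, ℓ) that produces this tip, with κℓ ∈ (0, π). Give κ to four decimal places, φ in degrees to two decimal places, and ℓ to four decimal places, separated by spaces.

0.3851 45.87 2.7787

ρ = √(x²+y²) = √(0.940² + 0.969²) = 1.35002
φ = atan2(y, x) mod 360° = atan2(0.969, 0.940) = 45.8703°
|p|² = ρ² + z² = 1.35002² + 2.278² = 7.01185
κ = 2ρ / |p|² = 2×1.35002 / 7.01185 = 0.38507
θ = 2·atan2(ρ, z) = 2·atan2(1.35002, 2.278) = 1.06997 rad
ℓ = θ/κ = 1.06997/0.38507 = 2.77865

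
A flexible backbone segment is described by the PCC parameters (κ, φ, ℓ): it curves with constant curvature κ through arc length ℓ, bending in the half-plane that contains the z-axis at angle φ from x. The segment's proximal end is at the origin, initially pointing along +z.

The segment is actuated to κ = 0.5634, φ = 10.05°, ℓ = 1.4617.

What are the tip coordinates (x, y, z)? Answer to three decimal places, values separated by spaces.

θ = κ·ℓ = 0.5634 × 1.4617 = 0.82352 rad
ρ = (1 − cos θ)/κ = (1 − 0.67964)/0.5634 = 0.56862
z = sin θ / κ = 0.73354/0.5634 = 1.30199
x = ρ cos φ = 0.56862 × cos(10.05°) = 0.55989
y = ρ sin φ = 0.56862 × sin(10.05°) = 0.09923

0.560 0.099 1.302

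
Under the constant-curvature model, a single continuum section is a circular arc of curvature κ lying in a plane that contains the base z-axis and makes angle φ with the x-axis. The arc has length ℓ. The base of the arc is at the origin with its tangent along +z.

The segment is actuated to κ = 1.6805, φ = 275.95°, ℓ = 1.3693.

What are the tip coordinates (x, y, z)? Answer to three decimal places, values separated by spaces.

θ = κ·ℓ = 1.6805 × 1.3693 = 2.30111 rad
ρ = (1 − cos θ)/κ = (1 − -0.66710)/1.6805 = 0.99203
z = sin θ / κ = 0.74497/1.6805 = 0.44330
x = ρ cos φ = 0.99203 × cos(275.95°) = 0.10283
y = ρ sin φ = 0.99203 × sin(275.95°) = -0.98668

0.103 -0.987 0.443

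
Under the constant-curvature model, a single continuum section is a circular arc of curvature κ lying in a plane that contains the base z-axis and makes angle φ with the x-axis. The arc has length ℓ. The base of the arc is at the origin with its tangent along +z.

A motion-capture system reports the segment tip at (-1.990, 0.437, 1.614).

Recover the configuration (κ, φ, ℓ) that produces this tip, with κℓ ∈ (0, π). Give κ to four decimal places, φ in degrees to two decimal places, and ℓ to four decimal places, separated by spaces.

ρ = √(x²+y²) = √(-1.990² + 0.437²) = 2.03742
φ = atan2(y, x) mod 360° = atan2(0.437, -1.990) = 167.6146°
|p|² = ρ² + z² = 2.03742² + 1.614² = 6.75607
κ = 2ρ / |p|² = 2×2.03742 / 6.75607 = 0.60314
θ = 2·atan2(ρ, z) = 2·atan2(2.03742, 1.614) = 1.80168 rad
ℓ = θ/κ = 1.80168/0.60314 = 2.98719

0.6031 167.61 2.9872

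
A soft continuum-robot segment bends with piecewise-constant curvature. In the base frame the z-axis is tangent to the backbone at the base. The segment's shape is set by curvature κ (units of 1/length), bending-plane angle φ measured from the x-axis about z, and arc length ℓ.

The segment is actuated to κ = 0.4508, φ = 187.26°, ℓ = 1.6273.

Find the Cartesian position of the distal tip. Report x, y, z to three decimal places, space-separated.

-0.566 -0.072 1.485

θ = κ·ℓ = 0.4508 × 1.6273 = 0.73359 rad
ρ = (1 − cos θ)/κ = (1 − 0.74278)/0.4508 = 0.57059
z = sin θ / κ = 0.66954/0.4508 = 1.48522
x = ρ cos φ = 0.57059 × cos(187.26°) = -0.56602
y = ρ sin φ = 0.57059 × sin(187.26°) = -0.07211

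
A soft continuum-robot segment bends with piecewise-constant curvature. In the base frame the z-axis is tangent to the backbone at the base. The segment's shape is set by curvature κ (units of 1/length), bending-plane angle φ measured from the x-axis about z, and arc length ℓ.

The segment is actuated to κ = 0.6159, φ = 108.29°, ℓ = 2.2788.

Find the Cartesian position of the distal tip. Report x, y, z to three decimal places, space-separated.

θ = κ·ℓ = 0.6159 × 2.2788 = 1.40351 rad
ρ = (1 − cos θ)/κ = (1 − 0.16650)/0.6159 = 1.35330
z = sin θ / κ = 0.98604/0.6159 = 1.60098
x = ρ cos φ = 1.35330 × cos(108.29°) = -0.42470
y = ρ sin φ = 1.35330 × sin(108.29°) = 1.28493

-0.425 1.285 1.601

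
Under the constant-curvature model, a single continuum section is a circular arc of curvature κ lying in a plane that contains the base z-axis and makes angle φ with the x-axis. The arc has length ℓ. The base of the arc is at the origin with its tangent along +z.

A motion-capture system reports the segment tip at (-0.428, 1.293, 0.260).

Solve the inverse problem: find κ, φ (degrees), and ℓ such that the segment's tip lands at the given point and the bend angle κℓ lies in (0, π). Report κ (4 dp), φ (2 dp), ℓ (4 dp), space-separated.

1.4168 108.32 1.9511

ρ = √(x²+y²) = √(-0.428² + 1.293²) = 1.36200
φ = atan2(y, x) mod 360° = atan2(1.293, -0.428) = 108.3152°
|p|² = ρ² + z² = 1.36200² + 0.260² = 1.92263
κ = 2ρ / |p|² = 2×1.36200 / 1.92263 = 1.41680
θ = 2·atan2(ρ, z) = 2·atan2(1.36200, 0.260) = 2.76434 rad
ℓ = θ/κ = 2.76434/1.41680 = 1.95111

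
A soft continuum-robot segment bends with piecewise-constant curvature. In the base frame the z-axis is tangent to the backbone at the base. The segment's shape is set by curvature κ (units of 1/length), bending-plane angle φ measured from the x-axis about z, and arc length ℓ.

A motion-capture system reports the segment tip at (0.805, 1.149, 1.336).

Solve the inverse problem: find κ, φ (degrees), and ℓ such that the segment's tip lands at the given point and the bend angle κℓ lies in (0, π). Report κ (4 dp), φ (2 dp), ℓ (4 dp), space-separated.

ρ = √(x²+y²) = √(0.805² + 1.149²) = 1.40293
φ = atan2(y, x) mod 360° = atan2(1.149, 0.805) = 54.9846°
|p|² = ρ² + z² = 1.40293² + 1.336² = 3.75312
κ = 2ρ / |p|² = 2×1.40293 / 3.75312 = 0.74761
θ = 2·atan2(ρ, z) = 2·atan2(1.40293, 1.336) = 1.61966 rad
ℓ = θ/κ = 1.61966/0.74761 = 2.16646

0.7476 54.98 2.1665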